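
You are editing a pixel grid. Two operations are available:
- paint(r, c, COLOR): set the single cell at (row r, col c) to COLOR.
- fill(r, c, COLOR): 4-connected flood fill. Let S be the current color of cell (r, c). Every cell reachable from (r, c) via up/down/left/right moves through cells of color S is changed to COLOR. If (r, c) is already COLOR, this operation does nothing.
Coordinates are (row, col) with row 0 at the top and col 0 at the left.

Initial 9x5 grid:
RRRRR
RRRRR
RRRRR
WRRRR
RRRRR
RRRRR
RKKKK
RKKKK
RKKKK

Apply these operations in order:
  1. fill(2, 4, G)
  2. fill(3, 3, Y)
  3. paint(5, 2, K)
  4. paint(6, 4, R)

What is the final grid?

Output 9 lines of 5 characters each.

Answer: YYYYY
YYYYY
YYYYY
WYYYY
YYYYY
YYKYY
YKKKR
YKKKK
YKKKK

Derivation:
After op 1 fill(2,4,G) [32 cells changed]:
GGGGG
GGGGG
GGGGG
WGGGG
GGGGG
GGGGG
GKKKK
GKKKK
GKKKK
After op 2 fill(3,3,Y) [32 cells changed]:
YYYYY
YYYYY
YYYYY
WYYYY
YYYYY
YYYYY
YKKKK
YKKKK
YKKKK
After op 3 paint(5,2,K):
YYYYY
YYYYY
YYYYY
WYYYY
YYYYY
YYKYY
YKKKK
YKKKK
YKKKK
After op 4 paint(6,4,R):
YYYYY
YYYYY
YYYYY
WYYYY
YYYYY
YYKYY
YKKKR
YKKKK
YKKKK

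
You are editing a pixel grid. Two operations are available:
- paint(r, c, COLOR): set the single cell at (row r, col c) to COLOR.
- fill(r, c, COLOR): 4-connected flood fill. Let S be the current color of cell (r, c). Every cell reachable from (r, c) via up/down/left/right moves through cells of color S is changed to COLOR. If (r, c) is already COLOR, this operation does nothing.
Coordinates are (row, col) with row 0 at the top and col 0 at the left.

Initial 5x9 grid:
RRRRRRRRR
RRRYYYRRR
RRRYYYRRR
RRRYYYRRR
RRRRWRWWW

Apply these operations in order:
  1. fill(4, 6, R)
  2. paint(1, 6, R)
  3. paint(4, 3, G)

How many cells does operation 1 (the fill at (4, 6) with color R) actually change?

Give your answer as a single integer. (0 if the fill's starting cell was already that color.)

After op 1 fill(4,6,R) [3 cells changed]:
RRRRRRRRR
RRRYYYRRR
RRRYYYRRR
RRRYYYRRR
RRRRWRRRR

Answer: 3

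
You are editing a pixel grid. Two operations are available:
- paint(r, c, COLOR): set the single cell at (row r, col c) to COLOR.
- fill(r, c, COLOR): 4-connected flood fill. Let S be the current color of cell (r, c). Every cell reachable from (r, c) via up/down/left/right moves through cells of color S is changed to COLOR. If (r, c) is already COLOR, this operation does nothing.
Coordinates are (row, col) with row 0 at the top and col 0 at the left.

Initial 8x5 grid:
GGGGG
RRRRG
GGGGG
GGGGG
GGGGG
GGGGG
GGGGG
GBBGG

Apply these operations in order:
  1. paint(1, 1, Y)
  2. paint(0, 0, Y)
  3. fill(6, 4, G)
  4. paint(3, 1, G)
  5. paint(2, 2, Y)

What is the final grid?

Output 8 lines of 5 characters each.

Answer: YGGGG
RYRRG
GGYGG
GGGGG
GGGGG
GGGGG
GGGGG
GBBGG

Derivation:
After op 1 paint(1,1,Y):
GGGGG
RYRRG
GGGGG
GGGGG
GGGGG
GGGGG
GGGGG
GBBGG
After op 2 paint(0,0,Y):
YGGGG
RYRRG
GGGGG
GGGGG
GGGGG
GGGGG
GGGGG
GBBGG
After op 3 fill(6,4,G) [0 cells changed]:
YGGGG
RYRRG
GGGGG
GGGGG
GGGGG
GGGGG
GGGGG
GBBGG
After op 4 paint(3,1,G):
YGGGG
RYRRG
GGGGG
GGGGG
GGGGG
GGGGG
GGGGG
GBBGG
After op 5 paint(2,2,Y):
YGGGG
RYRRG
GGYGG
GGGGG
GGGGG
GGGGG
GGGGG
GBBGG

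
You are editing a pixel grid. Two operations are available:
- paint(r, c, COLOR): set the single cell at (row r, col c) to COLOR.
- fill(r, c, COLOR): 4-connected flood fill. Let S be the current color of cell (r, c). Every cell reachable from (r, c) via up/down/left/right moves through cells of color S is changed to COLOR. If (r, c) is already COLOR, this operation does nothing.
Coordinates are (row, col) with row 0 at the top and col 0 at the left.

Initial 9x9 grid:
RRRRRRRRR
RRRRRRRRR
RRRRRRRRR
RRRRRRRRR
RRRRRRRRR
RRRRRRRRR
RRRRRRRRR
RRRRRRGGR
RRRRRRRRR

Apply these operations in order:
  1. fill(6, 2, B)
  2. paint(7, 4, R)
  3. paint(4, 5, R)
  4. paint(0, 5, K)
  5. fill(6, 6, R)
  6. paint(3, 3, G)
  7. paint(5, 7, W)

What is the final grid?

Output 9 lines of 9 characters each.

After op 1 fill(6,2,B) [79 cells changed]:
BBBBBBBBB
BBBBBBBBB
BBBBBBBBB
BBBBBBBBB
BBBBBBBBB
BBBBBBBBB
BBBBBBBBB
BBBBBBGGB
BBBBBBBBB
After op 2 paint(7,4,R):
BBBBBBBBB
BBBBBBBBB
BBBBBBBBB
BBBBBBBBB
BBBBBBBBB
BBBBBBBBB
BBBBBBBBB
BBBBRBGGB
BBBBBBBBB
After op 3 paint(4,5,R):
BBBBBBBBB
BBBBBBBBB
BBBBBBBBB
BBBBBBBBB
BBBBBRBBB
BBBBBBBBB
BBBBBBBBB
BBBBRBGGB
BBBBBBBBB
After op 4 paint(0,5,K):
BBBBBKBBB
BBBBBBBBB
BBBBBBBBB
BBBBBBBBB
BBBBBRBBB
BBBBBBBBB
BBBBBBBBB
BBBBRBGGB
BBBBBBBBB
After op 5 fill(6,6,R) [76 cells changed]:
RRRRRKRRR
RRRRRRRRR
RRRRRRRRR
RRRRRRRRR
RRRRRRRRR
RRRRRRRRR
RRRRRRRRR
RRRRRRGGR
RRRRRRRRR
After op 6 paint(3,3,G):
RRRRRKRRR
RRRRRRRRR
RRRRRRRRR
RRRGRRRRR
RRRRRRRRR
RRRRRRRRR
RRRRRRRRR
RRRRRRGGR
RRRRRRRRR
After op 7 paint(5,7,W):
RRRRRKRRR
RRRRRRRRR
RRRRRRRRR
RRRGRRRRR
RRRRRRRRR
RRRRRRRWR
RRRRRRRRR
RRRRRRGGR
RRRRRRRRR

Answer: RRRRRKRRR
RRRRRRRRR
RRRRRRRRR
RRRGRRRRR
RRRRRRRRR
RRRRRRRWR
RRRRRRRRR
RRRRRRGGR
RRRRRRRRR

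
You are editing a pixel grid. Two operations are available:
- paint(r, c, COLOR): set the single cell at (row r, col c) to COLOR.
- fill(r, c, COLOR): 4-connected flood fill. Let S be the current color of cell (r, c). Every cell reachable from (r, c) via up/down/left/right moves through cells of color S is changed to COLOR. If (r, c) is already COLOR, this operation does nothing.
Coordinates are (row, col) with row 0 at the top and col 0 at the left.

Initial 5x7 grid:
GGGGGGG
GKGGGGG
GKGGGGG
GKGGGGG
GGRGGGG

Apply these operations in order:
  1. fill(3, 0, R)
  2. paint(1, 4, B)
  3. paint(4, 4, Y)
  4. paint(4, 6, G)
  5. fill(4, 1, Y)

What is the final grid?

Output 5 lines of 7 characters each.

After op 1 fill(3,0,R) [31 cells changed]:
RRRRRRR
RKRRRRR
RKRRRRR
RKRRRRR
RRRRRRR
After op 2 paint(1,4,B):
RRRRRRR
RKRRBRR
RKRRRRR
RKRRRRR
RRRRRRR
After op 3 paint(4,4,Y):
RRRRRRR
RKRRBRR
RKRRRRR
RKRRRRR
RRRRYRR
After op 4 paint(4,6,G):
RRRRRRR
RKRRBRR
RKRRRRR
RKRRRRR
RRRRYRG
After op 5 fill(4,1,Y) [29 cells changed]:
YYYYYYY
YKYYBYY
YKYYYYY
YKYYYYY
YYYYYYG

Answer: YYYYYYY
YKYYBYY
YKYYYYY
YKYYYYY
YYYYYYG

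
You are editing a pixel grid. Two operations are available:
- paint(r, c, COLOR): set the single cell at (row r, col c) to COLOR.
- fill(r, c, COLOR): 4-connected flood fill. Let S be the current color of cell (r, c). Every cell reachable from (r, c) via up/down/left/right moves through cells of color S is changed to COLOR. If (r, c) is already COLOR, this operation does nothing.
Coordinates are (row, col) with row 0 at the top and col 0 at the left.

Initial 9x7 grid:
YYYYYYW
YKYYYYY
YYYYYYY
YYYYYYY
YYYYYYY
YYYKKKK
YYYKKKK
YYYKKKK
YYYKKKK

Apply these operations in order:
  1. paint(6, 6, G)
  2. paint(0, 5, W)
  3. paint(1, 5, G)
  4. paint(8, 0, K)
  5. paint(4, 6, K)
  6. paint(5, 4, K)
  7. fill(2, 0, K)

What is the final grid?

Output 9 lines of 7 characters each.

Answer: KKKKKWW
KKKKKGK
KKKKKKK
KKKKKKK
KKKKKKK
KKKKKKK
KKKKKKG
KKKKKKK
KKKKKKK

Derivation:
After op 1 paint(6,6,G):
YYYYYYW
YKYYYYY
YYYYYYY
YYYYYYY
YYYYYYY
YYYKKKK
YYYKKKG
YYYKKKK
YYYKKKK
After op 2 paint(0,5,W):
YYYYYWW
YKYYYYY
YYYYYYY
YYYYYYY
YYYYYYY
YYYKKKK
YYYKKKG
YYYKKKK
YYYKKKK
After op 3 paint(1,5,G):
YYYYYWW
YKYYYGY
YYYYYYY
YYYYYYY
YYYYYYY
YYYKKKK
YYYKKKG
YYYKKKK
YYYKKKK
After op 4 paint(8,0,K):
YYYYYWW
YKYYYGY
YYYYYYY
YYYYYYY
YYYYYYY
YYYKKKK
YYYKKKG
YYYKKKK
KYYKKKK
After op 5 paint(4,6,K):
YYYYYWW
YKYYYGY
YYYYYYY
YYYYYYY
YYYYYYK
YYYKKKK
YYYKKKG
YYYKKKK
KYYKKKK
After op 6 paint(5,4,K):
YYYYYWW
YKYYYGY
YYYYYYY
YYYYYYY
YYYYYYK
YYYKKKK
YYYKKKG
YYYKKKK
KYYKKKK
After op 7 fill(2,0,K) [41 cells changed]:
KKKKKWW
KKKKKGK
KKKKKKK
KKKKKKK
KKKKKKK
KKKKKKK
KKKKKKG
KKKKKKK
KKKKKKK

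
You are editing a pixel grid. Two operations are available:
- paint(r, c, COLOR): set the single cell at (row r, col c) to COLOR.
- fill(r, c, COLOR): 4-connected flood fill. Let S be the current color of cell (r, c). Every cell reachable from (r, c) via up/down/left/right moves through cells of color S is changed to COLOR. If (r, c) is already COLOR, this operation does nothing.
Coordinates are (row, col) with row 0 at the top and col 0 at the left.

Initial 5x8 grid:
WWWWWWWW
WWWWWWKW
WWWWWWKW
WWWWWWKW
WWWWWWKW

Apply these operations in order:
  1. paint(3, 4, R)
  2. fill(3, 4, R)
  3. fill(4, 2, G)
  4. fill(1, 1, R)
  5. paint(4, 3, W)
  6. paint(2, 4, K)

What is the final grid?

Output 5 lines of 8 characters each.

Answer: RRRRRRRR
RRRRRRKR
RRRRKRKR
RRRRRRKR
RRRWRRKR

Derivation:
After op 1 paint(3,4,R):
WWWWWWWW
WWWWWWKW
WWWWWWKW
WWWWRWKW
WWWWWWKW
After op 2 fill(3,4,R) [0 cells changed]:
WWWWWWWW
WWWWWWKW
WWWWWWKW
WWWWRWKW
WWWWWWKW
After op 3 fill(4,2,G) [35 cells changed]:
GGGGGGGG
GGGGGGKG
GGGGGGKG
GGGGRGKG
GGGGGGKG
After op 4 fill(1,1,R) [35 cells changed]:
RRRRRRRR
RRRRRRKR
RRRRRRKR
RRRRRRKR
RRRRRRKR
After op 5 paint(4,3,W):
RRRRRRRR
RRRRRRKR
RRRRRRKR
RRRRRRKR
RRRWRRKR
After op 6 paint(2,4,K):
RRRRRRRR
RRRRRRKR
RRRRKRKR
RRRRRRKR
RRRWRRKR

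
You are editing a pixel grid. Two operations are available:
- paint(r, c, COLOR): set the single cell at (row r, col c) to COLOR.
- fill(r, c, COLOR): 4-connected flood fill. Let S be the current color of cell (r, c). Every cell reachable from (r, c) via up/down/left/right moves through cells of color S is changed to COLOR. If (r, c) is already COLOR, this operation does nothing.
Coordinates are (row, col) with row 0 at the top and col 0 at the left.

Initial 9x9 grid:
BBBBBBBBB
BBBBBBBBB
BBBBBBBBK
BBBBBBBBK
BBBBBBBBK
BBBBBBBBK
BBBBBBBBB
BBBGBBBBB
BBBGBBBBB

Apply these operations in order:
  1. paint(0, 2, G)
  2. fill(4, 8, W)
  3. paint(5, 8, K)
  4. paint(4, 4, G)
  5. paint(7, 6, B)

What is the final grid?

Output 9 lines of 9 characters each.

Answer: BBGBBBBBB
BBBBBBBBB
BBBBBBBBW
BBBBBBBBW
BBBBGBBBW
BBBBBBBBK
BBBBBBBBB
BBBGBBBBB
BBBGBBBBB

Derivation:
After op 1 paint(0,2,G):
BBGBBBBBB
BBBBBBBBB
BBBBBBBBK
BBBBBBBBK
BBBBBBBBK
BBBBBBBBK
BBBBBBBBB
BBBGBBBBB
BBBGBBBBB
After op 2 fill(4,8,W) [4 cells changed]:
BBGBBBBBB
BBBBBBBBB
BBBBBBBBW
BBBBBBBBW
BBBBBBBBW
BBBBBBBBW
BBBBBBBBB
BBBGBBBBB
BBBGBBBBB
After op 3 paint(5,8,K):
BBGBBBBBB
BBBBBBBBB
BBBBBBBBW
BBBBBBBBW
BBBBBBBBW
BBBBBBBBK
BBBBBBBBB
BBBGBBBBB
BBBGBBBBB
After op 4 paint(4,4,G):
BBGBBBBBB
BBBBBBBBB
BBBBBBBBW
BBBBBBBBW
BBBBGBBBW
BBBBBBBBK
BBBBBBBBB
BBBGBBBBB
BBBGBBBBB
After op 5 paint(7,6,B):
BBGBBBBBB
BBBBBBBBB
BBBBBBBBW
BBBBBBBBW
BBBBGBBBW
BBBBBBBBK
BBBBBBBBB
BBBGBBBBB
BBBGBBBBB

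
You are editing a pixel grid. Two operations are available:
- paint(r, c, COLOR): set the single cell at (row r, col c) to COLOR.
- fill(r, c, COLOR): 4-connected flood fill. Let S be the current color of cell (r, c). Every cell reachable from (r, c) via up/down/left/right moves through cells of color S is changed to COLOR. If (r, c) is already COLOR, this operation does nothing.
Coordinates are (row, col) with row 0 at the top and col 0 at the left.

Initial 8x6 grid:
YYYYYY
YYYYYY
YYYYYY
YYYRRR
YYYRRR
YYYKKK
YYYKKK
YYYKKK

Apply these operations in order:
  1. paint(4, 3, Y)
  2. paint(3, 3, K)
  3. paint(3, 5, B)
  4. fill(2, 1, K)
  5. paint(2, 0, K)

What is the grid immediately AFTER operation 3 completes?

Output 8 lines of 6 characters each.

Answer: YYYYYY
YYYYYY
YYYYYY
YYYKRB
YYYYRR
YYYKKK
YYYKKK
YYYKKK

Derivation:
After op 1 paint(4,3,Y):
YYYYYY
YYYYYY
YYYYYY
YYYRRR
YYYYRR
YYYKKK
YYYKKK
YYYKKK
After op 2 paint(3,3,K):
YYYYYY
YYYYYY
YYYYYY
YYYKRR
YYYYRR
YYYKKK
YYYKKK
YYYKKK
After op 3 paint(3,5,B):
YYYYYY
YYYYYY
YYYYYY
YYYKRB
YYYYRR
YYYKKK
YYYKKK
YYYKKK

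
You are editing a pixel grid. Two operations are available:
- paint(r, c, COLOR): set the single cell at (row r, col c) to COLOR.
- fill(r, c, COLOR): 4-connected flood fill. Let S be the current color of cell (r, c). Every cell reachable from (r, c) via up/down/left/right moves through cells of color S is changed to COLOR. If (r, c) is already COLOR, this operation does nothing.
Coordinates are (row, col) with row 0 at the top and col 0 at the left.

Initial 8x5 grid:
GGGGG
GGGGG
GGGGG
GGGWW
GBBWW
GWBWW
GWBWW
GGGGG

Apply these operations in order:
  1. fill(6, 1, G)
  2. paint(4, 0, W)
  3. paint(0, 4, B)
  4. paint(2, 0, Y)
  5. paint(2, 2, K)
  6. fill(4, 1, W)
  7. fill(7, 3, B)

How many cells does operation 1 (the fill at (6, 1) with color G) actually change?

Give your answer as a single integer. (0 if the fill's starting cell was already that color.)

After op 1 fill(6,1,G) [2 cells changed]:
GGGGG
GGGGG
GGGGG
GGGWW
GBBWW
GGBWW
GGBWW
GGGGG

Answer: 2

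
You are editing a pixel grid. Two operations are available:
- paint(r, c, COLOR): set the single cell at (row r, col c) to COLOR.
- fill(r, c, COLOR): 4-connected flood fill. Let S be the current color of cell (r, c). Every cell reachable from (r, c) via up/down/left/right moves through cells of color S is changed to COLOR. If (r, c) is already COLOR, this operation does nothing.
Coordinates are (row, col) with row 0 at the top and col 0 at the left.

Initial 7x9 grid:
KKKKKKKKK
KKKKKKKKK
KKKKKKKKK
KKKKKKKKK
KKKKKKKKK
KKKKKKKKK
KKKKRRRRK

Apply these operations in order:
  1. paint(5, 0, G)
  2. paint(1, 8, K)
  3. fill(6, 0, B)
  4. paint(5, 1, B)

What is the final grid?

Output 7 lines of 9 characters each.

Answer: BBBBBBBBB
BBBBBBBBB
BBBBBBBBB
BBBBBBBBB
BBBBBBBBB
GBBBBBBBB
BBBBRRRRB

Derivation:
After op 1 paint(5,0,G):
KKKKKKKKK
KKKKKKKKK
KKKKKKKKK
KKKKKKKKK
KKKKKKKKK
GKKKKKKKK
KKKKRRRRK
After op 2 paint(1,8,K):
KKKKKKKKK
KKKKKKKKK
KKKKKKKKK
KKKKKKKKK
KKKKKKKKK
GKKKKKKKK
KKKKRRRRK
After op 3 fill(6,0,B) [58 cells changed]:
BBBBBBBBB
BBBBBBBBB
BBBBBBBBB
BBBBBBBBB
BBBBBBBBB
GBBBBBBBB
BBBBRRRRB
After op 4 paint(5,1,B):
BBBBBBBBB
BBBBBBBBB
BBBBBBBBB
BBBBBBBBB
BBBBBBBBB
GBBBBBBBB
BBBBRRRRB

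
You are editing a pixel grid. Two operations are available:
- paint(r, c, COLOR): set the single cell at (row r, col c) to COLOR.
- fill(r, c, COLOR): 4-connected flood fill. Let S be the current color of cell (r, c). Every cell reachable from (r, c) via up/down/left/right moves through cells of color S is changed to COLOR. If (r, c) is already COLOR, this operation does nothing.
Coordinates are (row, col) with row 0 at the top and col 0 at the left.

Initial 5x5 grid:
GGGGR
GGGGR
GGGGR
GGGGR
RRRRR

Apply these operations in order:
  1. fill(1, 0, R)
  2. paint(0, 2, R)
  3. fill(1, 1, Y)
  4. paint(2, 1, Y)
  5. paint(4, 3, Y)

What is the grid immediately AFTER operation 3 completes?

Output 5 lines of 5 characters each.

After op 1 fill(1,0,R) [16 cells changed]:
RRRRR
RRRRR
RRRRR
RRRRR
RRRRR
After op 2 paint(0,2,R):
RRRRR
RRRRR
RRRRR
RRRRR
RRRRR
After op 3 fill(1,1,Y) [25 cells changed]:
YYYYY
YYYYY
YYYYY
YYYYY
YYYYY

Answer: YYYYY
YYYYY
YYYYY
YYYYY
YYYYY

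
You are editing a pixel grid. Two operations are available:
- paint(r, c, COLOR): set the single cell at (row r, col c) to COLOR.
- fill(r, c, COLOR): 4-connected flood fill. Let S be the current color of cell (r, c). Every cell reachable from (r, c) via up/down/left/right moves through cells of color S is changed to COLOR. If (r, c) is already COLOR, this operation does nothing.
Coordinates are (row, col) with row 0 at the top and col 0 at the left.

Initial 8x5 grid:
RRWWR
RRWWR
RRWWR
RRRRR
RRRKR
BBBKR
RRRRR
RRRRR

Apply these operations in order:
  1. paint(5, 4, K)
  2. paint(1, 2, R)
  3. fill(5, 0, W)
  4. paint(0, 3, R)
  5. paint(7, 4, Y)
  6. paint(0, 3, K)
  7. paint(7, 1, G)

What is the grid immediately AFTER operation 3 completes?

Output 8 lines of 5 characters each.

After op 1 paint(5,4,K):
RRWWR
RRWWR
RRWWR
RRRRR
RRRKR
BBBKK
RRRRR
RRRRR
After op 2 paint(1,2,R):
RRWWR
RRRWR
RRWWR
RRRRR
RRRKR
BBBKK
RRRRR
RRRRR
After op 3 fill(5,0,W) [3 cells changed]:
RRWWR
RRRWR
RRWWR
RRRRR
RRRKR
WWWKK
RRRRR
RRRRR

Answer: RRWWR
RRRWR
RRWWR
RRRRR
RRRKR
WWWKK
RRRRR
RRRRR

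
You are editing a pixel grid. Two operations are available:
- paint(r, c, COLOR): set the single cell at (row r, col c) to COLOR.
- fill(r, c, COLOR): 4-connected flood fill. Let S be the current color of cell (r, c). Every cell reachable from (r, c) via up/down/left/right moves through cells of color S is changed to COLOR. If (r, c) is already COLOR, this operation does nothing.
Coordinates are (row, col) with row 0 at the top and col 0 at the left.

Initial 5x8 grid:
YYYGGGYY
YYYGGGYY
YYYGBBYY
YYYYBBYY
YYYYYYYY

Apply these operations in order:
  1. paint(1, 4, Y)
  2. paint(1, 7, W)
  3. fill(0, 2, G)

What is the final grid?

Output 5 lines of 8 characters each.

Answer: GGGGGGGG
GGGGYGGW
GGGGBBGG
GGGGBBGG
GGGGGGGG

Derivation:
After op 1 paint(1,4,Y):
YYYGGGYY
YYYGYGYY
YYYGBBYY
YYYYBBYY
YYYYYYYY
After op 2 paint(1,7,W):
YYYGGGYY
YYYGYGYW
YYYGBBYY
YYYYBBYY
YYYYYYYY
After op 3 fill(0,2,G) [28 cells changed]:
GGGGGGGG
GGGGYGGW
GGGGBBGG
GGGGBBGG
GGGGGGGG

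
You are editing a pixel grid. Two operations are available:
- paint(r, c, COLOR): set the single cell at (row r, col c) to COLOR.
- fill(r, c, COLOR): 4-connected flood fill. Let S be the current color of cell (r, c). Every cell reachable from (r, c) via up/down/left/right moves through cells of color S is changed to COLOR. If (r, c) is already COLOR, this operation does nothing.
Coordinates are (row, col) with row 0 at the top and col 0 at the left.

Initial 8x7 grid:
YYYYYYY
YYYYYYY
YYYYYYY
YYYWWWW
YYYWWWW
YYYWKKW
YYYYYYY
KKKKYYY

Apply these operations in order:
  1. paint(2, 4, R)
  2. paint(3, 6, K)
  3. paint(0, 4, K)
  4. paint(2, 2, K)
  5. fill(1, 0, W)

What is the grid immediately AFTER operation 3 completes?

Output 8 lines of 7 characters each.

Answer: YYYYKYY
YYYYYYY
YYYYRYY
YYYWWWK
YYYWWWW
YYYWKKW
YYYYYYY
KKKKYYY

Derivation:
After op 1 paint(2,4,R):
YYYYYYY
YYYYYYY
YYYYRYY
YYYWWWW
YYYWWWW
YYYWKKW
YYYYYYY
KKKKYYY
After op 2 paint(3,6,K):
YYYYYYY
YYYYYYY
YYYYRYY
YYYWWWK
YYYWWWW
YYYWKKW
YYYYYYY
KKKKYYY
After op 3 paint(0,4,K):
YYYYKYY
YYYYYYY
YYYYRYY
YYYWWWK
YYYWWWW
YYYWKKW
YYYYYYY
KKKKYYY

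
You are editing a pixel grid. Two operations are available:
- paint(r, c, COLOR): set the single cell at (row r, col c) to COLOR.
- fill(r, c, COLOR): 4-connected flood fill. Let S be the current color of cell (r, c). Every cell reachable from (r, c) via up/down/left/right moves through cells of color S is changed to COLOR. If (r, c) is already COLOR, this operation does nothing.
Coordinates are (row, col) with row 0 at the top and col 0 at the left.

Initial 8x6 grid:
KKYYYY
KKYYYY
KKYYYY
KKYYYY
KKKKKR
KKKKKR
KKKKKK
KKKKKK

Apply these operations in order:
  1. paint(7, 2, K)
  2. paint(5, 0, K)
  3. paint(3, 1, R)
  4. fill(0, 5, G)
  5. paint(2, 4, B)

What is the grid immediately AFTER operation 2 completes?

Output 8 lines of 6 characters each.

Answer: KKYYYY
KKYYYY
KKYYYY
KKYYYY
KKKKKR
KKKKKR
KKKKKK
KKKKKK

Derivation:
After op 1 paint(7,2,K):
KKYYYY
KKYYYY
KKYYYY
KKYYYY
KKKKKR
KKKKKR
KKKKKK
KKKKKK
After op 2 paint(5,0,K):
KKYYYY
KKYYYY
KKYYYY
KKYYYY
KKKKKR
KKKKKR
KKKKKK
KKKKKK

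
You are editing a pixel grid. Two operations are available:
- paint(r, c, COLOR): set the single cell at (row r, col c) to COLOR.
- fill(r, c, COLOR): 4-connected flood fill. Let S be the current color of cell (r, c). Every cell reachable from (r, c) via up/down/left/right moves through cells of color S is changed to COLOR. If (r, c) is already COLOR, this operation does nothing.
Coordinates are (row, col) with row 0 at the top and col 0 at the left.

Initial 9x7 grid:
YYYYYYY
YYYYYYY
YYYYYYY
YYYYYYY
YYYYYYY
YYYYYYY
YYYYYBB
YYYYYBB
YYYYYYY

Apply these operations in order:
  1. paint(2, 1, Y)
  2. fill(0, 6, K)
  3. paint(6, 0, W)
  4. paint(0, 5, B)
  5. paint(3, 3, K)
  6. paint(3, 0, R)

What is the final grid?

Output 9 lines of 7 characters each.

Answer: KKKKKBK
KKKKKKK
KKKKKKK
RKKKKKK
KKKKKKK
KKKKKKK
WKKKKBB
KKKKKBB
KKKKKKK

Derivation:
After op 1 paint(2,1,Y):
YYYYYYY
YYYYYYY
YYYYYYY
YYYYYYY
YYYYYYY
YYYYYYY
YYYYYBB
YYYYYBB
YYYYYYY
After op 2 fill(0,6,K) [59 cells changed]:
KKKKKKK
KKKKKKK
KKKKKKK
KKKKKKK
KKKKKKK
KKKKKKK
KKKKKBB
KKKKKBB
KKKKKKK
After op 3 paint(6,0,W):
KKKKKKK
KKKKKKK
KKKKKKK
KKKKKKK
KKKKKKK
KKKKKKK
WKKKKBB
KKKKKBB
KKKKKKK
After op 4 paint(0,5,B):
KKKKKBK
KKKKKKK
KKKKKKK
KKKKKKK
KKKKKKK
KKKKKKK
WKKKKBB
KKKKKBB
KKKKKKK
After op 5 paint(3,3,K):
KKKKKBK
KKKKKKK
KKKKKKK
KKKKKKK
KKKKKKK
KKKKKKK
WKKKKBB
KKKKKBB
KKKKKKK
After op 6 paint(3,0,R):
KKKKKBK
KKKKKKK
KKKKKKK
RKKKKKK
KKKKKKK
KKKKKKK
WKKKKBB
KKKKKBB
KKKKKKK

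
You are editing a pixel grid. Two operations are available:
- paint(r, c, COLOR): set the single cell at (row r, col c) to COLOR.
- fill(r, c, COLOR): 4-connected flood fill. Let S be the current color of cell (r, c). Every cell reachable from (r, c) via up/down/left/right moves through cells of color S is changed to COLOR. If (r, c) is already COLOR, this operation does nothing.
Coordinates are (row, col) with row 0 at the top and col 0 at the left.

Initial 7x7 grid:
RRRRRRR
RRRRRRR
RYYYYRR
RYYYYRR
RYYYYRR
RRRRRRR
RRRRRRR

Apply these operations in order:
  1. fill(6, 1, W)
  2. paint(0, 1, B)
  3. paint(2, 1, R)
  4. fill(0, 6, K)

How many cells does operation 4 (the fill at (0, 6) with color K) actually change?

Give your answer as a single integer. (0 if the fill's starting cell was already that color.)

Answer: 36

Derivation:
After op 1 fill(6,1,W) [37 cells changed]:
WWWWWWW
WWWWWWW
WYYYYWW
WYYYYWW
WYYYYWW
WWWWWWW
WWWWWWW
After op 2 paint(0,1,B):
WBWWWWW
WWWWWWW
WYYYYWW
WYYYYWW
WYYYYWW
WWWWWWW
WWWWWWW
After op 3 paint(2,1,R):
WBWWWWW
WWWWWWW
WRYYYWW
WYYYYWW
WYYYYWW
WWWWWWW
WWWWWWW
After op 4 fill(0,6,K) [36 cells changed]:
KBKKKKK
KKKKKKK
KRYYYKK
KYYYYKK
KYYYYKK
KKKKKKK
KKKKKKK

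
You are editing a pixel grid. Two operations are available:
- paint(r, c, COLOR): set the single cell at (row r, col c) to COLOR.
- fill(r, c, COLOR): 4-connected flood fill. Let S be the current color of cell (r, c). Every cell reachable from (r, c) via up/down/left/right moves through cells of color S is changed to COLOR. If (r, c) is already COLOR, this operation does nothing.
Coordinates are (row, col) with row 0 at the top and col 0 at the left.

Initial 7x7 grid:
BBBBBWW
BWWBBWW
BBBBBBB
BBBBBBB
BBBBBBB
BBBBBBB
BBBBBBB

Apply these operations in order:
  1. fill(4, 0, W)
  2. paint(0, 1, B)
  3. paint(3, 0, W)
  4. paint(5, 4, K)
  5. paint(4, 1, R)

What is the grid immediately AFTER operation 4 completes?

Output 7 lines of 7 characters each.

Answer: WBWWWWW
WWWWWWW
WWWWWWW
WWWWWWW
WWWWWWW
WWWWKWW
WWWWWWW

Derivation:
After op 1 fill(4,0,W) [43 cells changed]:
WWWWWWW
WWWWWWW
WWWWWWW
WWWWWWW
WWWWWWW
WWWWWWW
WWWWWWW
After op 2 paint(0,1,B):
WBWWWWW
WWWWWWW
WWWWWWW
WWWWWWW
WWWWWWW
WWWWWWW
WWWWWWW
After op 3 paint(3,0,W):
WBWWWWW
WWWWWWW
WWWWWWW
WWWWWWW
WWWWWWW
WWWWWWW
WWWWWWW
After op 4 paint(5,4,K):
WBWWWWW
WWWWWWW
WWWWWWW
WWWWWWW
WWWWWWW
WWWWKWW
WWWWWWW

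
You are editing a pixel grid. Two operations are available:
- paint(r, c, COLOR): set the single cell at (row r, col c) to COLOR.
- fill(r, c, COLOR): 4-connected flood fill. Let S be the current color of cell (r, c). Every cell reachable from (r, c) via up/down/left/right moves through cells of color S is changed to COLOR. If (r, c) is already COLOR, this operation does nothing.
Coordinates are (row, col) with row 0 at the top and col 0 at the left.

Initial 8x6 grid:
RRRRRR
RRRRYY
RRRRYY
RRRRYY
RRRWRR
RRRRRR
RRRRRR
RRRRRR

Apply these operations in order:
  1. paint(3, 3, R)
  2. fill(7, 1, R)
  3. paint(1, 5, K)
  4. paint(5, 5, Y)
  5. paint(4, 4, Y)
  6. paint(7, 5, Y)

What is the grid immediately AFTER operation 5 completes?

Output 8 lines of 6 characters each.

Answer: RRRRRR
RRRRYK
RRRRYY
RRRRYY
RRRWYR
RRRRRY
RRRRRR
RRRRRR

Derivation:
After op 1 paint(3,3,R):
RRRRRR
RRRRYY
RRRRYY
RRRRYY
RRRWRR
RRRRRR
RRRRRR
RRRRRR
After op 2 fill(7,1,R) [0 cells changed]:
RRRRRR
RRRRYY
RRRRYY
RRRRYY
RRRWRR
RRRRRR
RRRRRR
RRRRRR
After op 3 paint(1,5,K):
RRRRRR
RRRRYK
RRRRYY
RRRRYY
RRRWRR
RRRRRR
RRRRRR
RRRRRR
After op 4 paint(5,5,Y):
RRRRRR
RRRRYK
RRRRYY
RRRRYY
RRRWRR
RRRRRY
RRRRRR
RRRRRR
After op 5 paint(4,4,Y):
RRRRRR
RRRRYK
RRRRYY
RRRRYY
RRRWYR
RRRRRY
RRRRRR
RRRRRR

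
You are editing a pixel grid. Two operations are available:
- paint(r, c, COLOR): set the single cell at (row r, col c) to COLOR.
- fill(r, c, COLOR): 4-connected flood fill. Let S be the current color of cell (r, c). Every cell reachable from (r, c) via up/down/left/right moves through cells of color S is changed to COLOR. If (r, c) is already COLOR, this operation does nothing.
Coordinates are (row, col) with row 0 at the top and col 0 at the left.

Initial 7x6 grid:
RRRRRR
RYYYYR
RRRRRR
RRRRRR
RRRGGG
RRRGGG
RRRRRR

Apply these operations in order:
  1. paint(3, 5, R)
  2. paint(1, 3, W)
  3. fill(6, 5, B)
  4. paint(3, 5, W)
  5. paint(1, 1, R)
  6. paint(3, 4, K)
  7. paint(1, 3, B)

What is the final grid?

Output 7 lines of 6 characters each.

After op 1 paint(3,5,R):
RRRRRR
RYYYYR
RRRRRR
RRRRRR
RRRGGG
RRRGGG
RRRRRR
After op 2 paint(1,3,W):
RRRRRR
RYYWYR
RRRRRR
RRRRRR
RRRGGG
RRRGGG
RRRRRR
After op 3 fill(6,5,B) [32 cells changed]:
BBBBBB
BYYWYB
BBBBBB
BBBBBB
BBBGGG
BBBGGG
BBBBBB
After op 4 paint(3,5,W):
BBBBBB
BYYWYB
BBBBBB
BBBBBW
BBBGGG
BBBGGG
BBBBBB
After op 5 paint(1,1,R):
BBBBBB
BRYWYB
BBBBBB
BBBBBW
BBBGGG
BBBGGG
BBBBBB
After op 6 paint(3,4,K):
BBBBBB
BRYWYB
BBBBBB
BBBBKW
BBBGGG
BBBGGG
BBBBBB
After op 7 paint(1,3,B):
BBBBBB
BRYBYB
BBBBBB
BBBBKW
BBBGGG
BBBGGG
BBBBBB

Answer: BBBBBB
BRYBYB
BBBBBB
BBBBKW
BBBGGG
BBBGGG
BBBBBB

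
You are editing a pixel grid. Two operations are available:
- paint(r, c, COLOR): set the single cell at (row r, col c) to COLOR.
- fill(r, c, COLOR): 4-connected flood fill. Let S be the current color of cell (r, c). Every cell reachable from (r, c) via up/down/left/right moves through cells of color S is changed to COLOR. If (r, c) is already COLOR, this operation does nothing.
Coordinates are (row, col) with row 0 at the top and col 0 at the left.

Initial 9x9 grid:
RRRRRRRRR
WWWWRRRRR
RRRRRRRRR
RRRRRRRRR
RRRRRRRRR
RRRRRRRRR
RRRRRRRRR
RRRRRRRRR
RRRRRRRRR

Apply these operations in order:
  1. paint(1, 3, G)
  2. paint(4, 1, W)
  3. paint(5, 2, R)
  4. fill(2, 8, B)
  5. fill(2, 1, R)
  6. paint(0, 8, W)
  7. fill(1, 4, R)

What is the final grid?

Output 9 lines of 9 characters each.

After op 1 paint(1,3,G):
RRRRRRRRR
WWWGRRRRR
RRRRRRRRR
RRRRRRRRR
RRRRRRRRR
RRRRRRRRR
RRRRRRRRR
RRRRRRRRR
RRRRRRRRR
After op 2 paint(4,1,W):
RRRRRRRRR
WWWGRRRRR
RRRRRRRRR
RRRRRRRRR
RWRRRRRRR
RRRRRRRRR
RRRRRRRRR
RRRRRRRRR
RRRRRRRRR
After op 3 paint(5,2,R):
RRRRRRRRR
WWWGRRRRR
RRRRRRRRR
RRRRRRRRR
RWRRRRRRR
RRRRRRRRR
RRRRRRRRR
RRRRRRRRR
RRRRRRRRR
After op 4 fill(2,8,B) [76 cells changed]:
BBBBBBBBB
WWWGBBBBB
BBBBBBBBB
BBBBBBBBB
BWBBBBBBB
BBBBBBBBB
BBBBBBBBB
BBBBBBBBB
BBBBBBBBB
After op 5 fill(2,1,R) [76 cells changed]:
RRRRRRRRR
WWWGRRRRR
RRRRRRRRR
RRRRRRRRR
RWRRRRRRR
RRRRRRRRR
RRRRRRRRR
RRRRRRRRR
RRRRRRRRR
After op 6 paint(0,8,W):
RRRRRRRRW
WWWGRRRRR
RRRRRRRRR
RRRRRRRRR
RWRRRRRRR
RRRRRRRRR
RRRRRRRRR
RRRRRRRRR
RRRRRRRRR
After op 7 fill(1,4,R) [0 cells changed]:
RRRRRRRRW
WWWGRRRRR
RRRRRRRRR
RRRRRRRRR
RWRRRRRRR
RRRRRRRRR
RRRRRRRRR
RRRRRRRRR
RRRRRRRRR

Answer: RRRRRRRRW
WWWGRRRRR
RRRRRRRRR
RRRRRRRRR
RWRRRRRRR
RRRRRRRRR
RRRRRRRRR
RRRRRRRRR
RRRRRRRRR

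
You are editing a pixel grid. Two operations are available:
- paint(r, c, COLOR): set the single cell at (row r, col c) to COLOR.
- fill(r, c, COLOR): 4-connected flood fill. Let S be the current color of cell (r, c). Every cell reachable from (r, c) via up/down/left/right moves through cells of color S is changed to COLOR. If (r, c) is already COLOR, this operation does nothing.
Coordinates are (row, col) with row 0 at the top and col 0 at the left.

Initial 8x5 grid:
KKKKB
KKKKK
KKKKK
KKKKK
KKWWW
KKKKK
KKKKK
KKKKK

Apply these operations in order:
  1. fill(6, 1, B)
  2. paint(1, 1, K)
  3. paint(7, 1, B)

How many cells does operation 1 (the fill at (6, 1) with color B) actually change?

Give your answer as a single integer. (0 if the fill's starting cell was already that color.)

Answer: 36

Derivation:
After op 1 fill(6,1,B) [36 cells changed]:
BBBBB
BBBBB
BBBBB
BBBBB
BBWWW
BBBBB
BBBBB
BBBBB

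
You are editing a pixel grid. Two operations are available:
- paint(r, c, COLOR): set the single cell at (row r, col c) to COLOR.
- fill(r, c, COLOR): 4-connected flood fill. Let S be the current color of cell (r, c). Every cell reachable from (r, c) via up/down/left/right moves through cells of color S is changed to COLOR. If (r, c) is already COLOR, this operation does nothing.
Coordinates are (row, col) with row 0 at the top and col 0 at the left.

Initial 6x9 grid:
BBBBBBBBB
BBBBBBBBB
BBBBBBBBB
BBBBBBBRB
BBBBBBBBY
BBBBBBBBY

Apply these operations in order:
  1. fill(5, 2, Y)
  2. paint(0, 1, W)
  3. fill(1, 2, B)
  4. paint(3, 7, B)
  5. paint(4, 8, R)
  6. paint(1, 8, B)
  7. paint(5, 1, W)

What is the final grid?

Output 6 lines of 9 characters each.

After op 1 fill(5,2,Y) [51 cells changed]:
YYYYYYYYY
YYYYYYYYY
YYYYYYYYY
YYYYYYYRY
YYYYYYYYY
YYYYYYYYY
After op 2 paint(0,1,W):
YWYYYYYYY
YYYYYYYYY
YYYYYYYYY
YYYYYYYRY
YYYYYYYYY
YYYYYYYYY
After op 3 fill(1,2,B) [52 cells changed]:
BWBBBBBBB
BBBBBBBBB
BBBBBBBBB
BBBBBBBRB
BBBBBBBBB
BBBBBBBBB
After op 4 paint(3,7,B):
BWBBBBBBB
BBBBBBBBB
BBBBBBBBB
BBBBBBBBB
BBBBBBBBB
BBBBBBBBB
After op 5 paint(4,8,R):
BWBBBBBBB
BBBBBBBBB
BBBBBBBBB
BBBBBBBBB
BBBBBBBBR
BBBBBBBBB
After op 6 paint(1,8,B):
BWBBBBBBB
BBBBBBBBB
BBBBBBBBB
BBBBBBBBB
BBBBBBBBR
BBBBBBBBB
After op 7 paint(5,1,W):
BWBBBBBBB
BBBBBBBBB
BBBBBBBBB
BBBBBBBBB
BBBBBBBBR
BWBBBBBBB

Answer: BWBBBBBBB
BBBBBBBBB
BBBBBBBBB
BBBBBBBBB
BBBBBBBBR
BWBBBBBBB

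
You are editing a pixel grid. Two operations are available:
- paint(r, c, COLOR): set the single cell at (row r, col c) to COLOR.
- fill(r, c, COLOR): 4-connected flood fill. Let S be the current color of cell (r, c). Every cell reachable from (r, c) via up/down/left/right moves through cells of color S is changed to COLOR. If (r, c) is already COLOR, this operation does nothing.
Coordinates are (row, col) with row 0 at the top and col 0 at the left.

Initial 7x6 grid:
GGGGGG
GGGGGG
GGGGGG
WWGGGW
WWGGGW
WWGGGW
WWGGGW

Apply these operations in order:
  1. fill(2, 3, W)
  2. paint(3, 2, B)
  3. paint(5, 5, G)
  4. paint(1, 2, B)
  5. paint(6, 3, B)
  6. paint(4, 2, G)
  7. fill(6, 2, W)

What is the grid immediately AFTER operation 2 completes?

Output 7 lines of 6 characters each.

After op 1 fill(2,3,W) [30 cells changed]:
WWWWWW
WWWWWW
WWWWWW
WWWWWW
WWWWWW
WWWWWW
WWWWWW
After op 2 paint(3,2,B):
WWWWWW
WWWWWW
WWWWWW
WWBWWW
WWWWWW
WWWWWW
WWWWWW

Answer: WWWWWW
WWWWWW
WWWWWW
WWBWWW
WWWWWW
WWWWWW
WWWWWW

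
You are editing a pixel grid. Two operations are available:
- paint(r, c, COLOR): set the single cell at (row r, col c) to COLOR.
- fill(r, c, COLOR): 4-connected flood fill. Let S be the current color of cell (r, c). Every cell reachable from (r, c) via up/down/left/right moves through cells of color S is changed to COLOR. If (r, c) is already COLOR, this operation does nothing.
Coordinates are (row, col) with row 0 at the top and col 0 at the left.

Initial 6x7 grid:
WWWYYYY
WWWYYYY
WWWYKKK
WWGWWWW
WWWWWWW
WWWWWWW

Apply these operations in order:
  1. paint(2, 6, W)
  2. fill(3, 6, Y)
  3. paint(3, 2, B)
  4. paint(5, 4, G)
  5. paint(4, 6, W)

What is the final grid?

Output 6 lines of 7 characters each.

Answer: YYYYYYY
YYYYYYY
YYYYKKY
YYBYYYY
YYYYYYW
YYYYGYY

Derivation:
After op 1 paint(2,6,W):
WWWYYYY
WWWYYYY
WWWYKKW
WWGWWWW
WWWWWWW
WWWWWWW
After op 2 fill(3,6,Y) [30 cells changed]:
YYYYYYY
YYYYYYY
YYYYKKY
YYGYYYY
YYYYYYY
YYYYYYY
After op 3 paint(3,2,B):
YYYYYYY
YYYYYYY
YYYYKKY
YYBYYYY
YYYYYYY
YYYYYYY
After op 4 paint(5,4,G):
YYYYYYY
YYYYYYY
YYYYKKY
YYBYYYY
YYYYYYY
YYYYGYY
After op 5 paint(4,6,W):
YYYYYYY
YYYYYYY
YYYYKKY
YYBYYYY
YYYYYYW
YYYYGYY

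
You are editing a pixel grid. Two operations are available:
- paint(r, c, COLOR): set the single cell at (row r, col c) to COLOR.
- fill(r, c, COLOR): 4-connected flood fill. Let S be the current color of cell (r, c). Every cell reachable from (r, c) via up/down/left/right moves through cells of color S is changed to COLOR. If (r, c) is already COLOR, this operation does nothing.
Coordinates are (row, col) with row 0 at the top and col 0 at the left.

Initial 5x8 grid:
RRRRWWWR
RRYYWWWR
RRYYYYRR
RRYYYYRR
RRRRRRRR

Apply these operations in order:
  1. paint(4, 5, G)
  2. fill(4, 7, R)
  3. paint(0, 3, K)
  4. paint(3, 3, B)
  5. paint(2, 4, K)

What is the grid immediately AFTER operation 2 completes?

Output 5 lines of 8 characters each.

Answer: RRRRWWWR
RRYYWWWR
RRYYYYRR
RRYYYYRR
RRRRRGRR

Derivation:
After op 1 paint(4,5,G):
RRRRWWWR
RRYYWWWR
RRYYYYRR
RRYYYYRR
RRRRRGRR
After op 2 fill(4,7,R) [0 cells changed]:
RRRRWWWR
RRYYWWWR
RRYYYYRR
RRYYYYRR
RRRRRGRR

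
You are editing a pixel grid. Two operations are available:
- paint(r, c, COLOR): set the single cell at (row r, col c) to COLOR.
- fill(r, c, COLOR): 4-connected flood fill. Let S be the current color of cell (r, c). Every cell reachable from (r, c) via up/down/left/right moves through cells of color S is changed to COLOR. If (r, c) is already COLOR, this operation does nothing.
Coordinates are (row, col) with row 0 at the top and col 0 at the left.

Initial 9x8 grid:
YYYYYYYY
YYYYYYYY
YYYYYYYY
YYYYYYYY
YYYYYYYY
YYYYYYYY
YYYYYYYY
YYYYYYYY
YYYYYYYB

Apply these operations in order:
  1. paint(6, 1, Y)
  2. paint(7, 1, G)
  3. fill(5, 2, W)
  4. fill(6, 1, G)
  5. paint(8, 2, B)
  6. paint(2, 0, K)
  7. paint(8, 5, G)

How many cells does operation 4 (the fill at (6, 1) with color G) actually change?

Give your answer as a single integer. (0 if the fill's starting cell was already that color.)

Answer: 70

Derivation:
After op 1 paint(6,1,Y):
YYYYYYYY
YYYYYYYY
YYYYYYYY
YYYYYYYY
YYYYYYYY
YYYYYYYY
YYYYYYYY
YYYYYYYY
YYYYYYYB
After op 2 paint(7,1,G):
YYYYYYYY
YYYYYYYY
YYYYYYYY
YYYYYYYY
YYYYYYYY
YYYYYYYY
YYYYYYYY
YGYYYYYY
YYYYYYYB
After op 3 fill(5,2,W) [70 cells changed]:
WWWWWWWW
WWWWWWWW
WWWWWWWW
WWWWWWWW
WWWWWWWW
WWWWWWWW
WWWWWWWW
WGWWWWWW
WWWWWWWB
After op 4 fill(6,1,G) [70 cells changed]:
GGGGGGGG
GGGGGGGG
GGGGGGGG
GGGGGGGG
GGGGGGGG
GGGGGGGG
GGGGGGGG
GGGGGGGG
GGGGGGGB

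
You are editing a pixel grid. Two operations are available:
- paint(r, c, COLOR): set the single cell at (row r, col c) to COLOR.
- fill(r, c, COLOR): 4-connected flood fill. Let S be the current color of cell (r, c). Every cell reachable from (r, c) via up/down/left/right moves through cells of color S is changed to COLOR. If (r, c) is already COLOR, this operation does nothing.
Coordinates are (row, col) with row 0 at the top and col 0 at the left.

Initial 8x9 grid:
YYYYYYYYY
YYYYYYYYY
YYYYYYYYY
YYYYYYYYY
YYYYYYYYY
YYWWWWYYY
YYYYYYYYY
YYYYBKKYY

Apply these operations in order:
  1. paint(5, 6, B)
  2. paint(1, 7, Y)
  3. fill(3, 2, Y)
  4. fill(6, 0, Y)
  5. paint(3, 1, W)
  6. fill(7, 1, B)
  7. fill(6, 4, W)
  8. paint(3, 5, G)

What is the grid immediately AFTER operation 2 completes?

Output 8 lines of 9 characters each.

Answer: YYYYYYYYY
YYYYYYYYY
YYYYYYYYY
YYYYYYYYY
YYYYYYYYY
YYWWWWBYY
YYYYYYYYY
YYYYBKKYY

Derivation:
After op 1 paint(5,6,B):
YYYYYYYYY
YYYYYYYYY
YYYYYYYYY
YYYYYYYYY
YYYYYYYYY
YYWWWWBYY
YYYYYYYYY
YYYYBKKYY
After op 2 paint(1,7,Y):
YYYYYYYYY
YYYYYYYYY
YYYYYYYYY
YYYYYYYYY
YYYYYYYYY
YYWWWWBYY
YYYYYYYYY
YYYYBKKYY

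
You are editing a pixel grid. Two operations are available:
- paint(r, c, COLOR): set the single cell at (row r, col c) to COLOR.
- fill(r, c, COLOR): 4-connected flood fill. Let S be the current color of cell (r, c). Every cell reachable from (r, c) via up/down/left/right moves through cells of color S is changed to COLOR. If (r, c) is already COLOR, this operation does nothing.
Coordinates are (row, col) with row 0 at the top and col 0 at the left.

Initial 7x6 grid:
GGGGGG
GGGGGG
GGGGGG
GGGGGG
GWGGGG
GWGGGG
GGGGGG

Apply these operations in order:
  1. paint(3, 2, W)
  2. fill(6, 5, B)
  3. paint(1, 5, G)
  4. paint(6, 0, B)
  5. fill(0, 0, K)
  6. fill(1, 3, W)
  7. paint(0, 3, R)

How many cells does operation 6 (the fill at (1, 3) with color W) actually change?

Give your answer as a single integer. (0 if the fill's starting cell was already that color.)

After op 1 paint(3,2,W):
GGGGGG
GGGGGG
GGGGGG
GGWGGG
GWGGGG
GWGGGG
GGGGGG
After op 2 fill(6,5,B) [39 cells changed]:
BBBBBB
BBBBBB
BBBBBB
BBWBBB
BWBBBB
BWBBBB
BBBBBB
After op 3 paint(1,5,G):
BBBBBB
BBBBBG
BBBBBB
BBWBBB
BWBBBB
BWBBBB
BBBBBB
After op 4 paint(6,0,B):
BBBBBB
BBBBBG
BBBBBB
BBWBBB
BWBBBB
BWBBBB
BBBBBB
After op 5 fill(0,0,K) [38 cells changed]:
KKKKKK
KKKKKG
KKKKKK
KKWKKK
KWKKKK
KWKKKK
KKKKKK
After op 6 fill(1,3,W) [38 cells changed]:
WWWWWW
WWWWWG
WWWWWW
WWWWWW
WWWWWW
WWWWWW
WWWWWW

Answer: 38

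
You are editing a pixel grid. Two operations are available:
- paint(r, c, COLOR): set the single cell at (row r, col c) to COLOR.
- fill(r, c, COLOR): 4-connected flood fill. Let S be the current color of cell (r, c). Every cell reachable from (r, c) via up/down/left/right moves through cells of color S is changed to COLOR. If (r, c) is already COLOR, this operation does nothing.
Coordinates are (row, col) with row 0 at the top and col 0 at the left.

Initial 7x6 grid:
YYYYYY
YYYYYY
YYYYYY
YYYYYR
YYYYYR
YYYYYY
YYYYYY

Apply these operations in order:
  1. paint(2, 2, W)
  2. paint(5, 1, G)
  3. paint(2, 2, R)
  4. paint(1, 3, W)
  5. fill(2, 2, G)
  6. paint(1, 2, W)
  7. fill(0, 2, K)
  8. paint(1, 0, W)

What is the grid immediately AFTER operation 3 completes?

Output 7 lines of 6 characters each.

After op 1 paint(2,2,W):
YYYYYY
YYYYYY
YYWYYY
YYYYYR
YYYYYR
YYYYYY
YYYYYY
After op 2 paint(5,1,G):
YYYYYY
YYYYYY
YYWYYY
YYYYYR
YYYYYR
YGYYYY
YYYYYY
After op 3 paint(2,2,R):
YYYYYY
YYYYYY
YYRYYY
YYYYYR
YYYYYR
YGYYYY
YYYYYY

Answer: YYYYYY
YYYYYY
YYRYYY
YYYYYR
YYYYYR
YGYYYY
YYYYYY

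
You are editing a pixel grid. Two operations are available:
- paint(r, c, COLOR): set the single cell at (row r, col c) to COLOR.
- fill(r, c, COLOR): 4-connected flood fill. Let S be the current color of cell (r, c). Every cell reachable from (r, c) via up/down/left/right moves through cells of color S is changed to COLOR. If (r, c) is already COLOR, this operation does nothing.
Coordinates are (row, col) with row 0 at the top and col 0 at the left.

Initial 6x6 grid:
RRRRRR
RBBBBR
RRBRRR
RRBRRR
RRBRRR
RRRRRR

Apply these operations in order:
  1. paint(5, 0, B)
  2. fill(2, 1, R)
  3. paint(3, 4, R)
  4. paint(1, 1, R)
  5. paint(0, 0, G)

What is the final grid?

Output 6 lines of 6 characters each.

After op 1 paint(5,0,B):
RRRRRR
RBBBBR
RRBRRR
RRBRRR
RRBRRR
BRRRRR
After op 2 fill(2,1,R) [0 cells changed]:
RRRRRR
RBBBBR
RRBRRR
RRBRRR
RRBRRR
BRRRRR
After op 3 paint(3,4,R):
RRRRRR
RBBBBR
RRBRRR
RRBRRR
RRBRRR
BRRRRR
After op 4 paint(1,1,R):
RRRRRR
RRBBBR
RRBRRR
RRBRRR
RRBRRR
BRRRRR
After op 5 paint(0,0,G):
GRRRRR
RRBBBR
RRBRRR
RRBRRR
RRBRRR
BRRRRR

Answer: GRRRRR
RRBBBR
RRBRRR
RRBRRR
RRBRRR
BRRRRR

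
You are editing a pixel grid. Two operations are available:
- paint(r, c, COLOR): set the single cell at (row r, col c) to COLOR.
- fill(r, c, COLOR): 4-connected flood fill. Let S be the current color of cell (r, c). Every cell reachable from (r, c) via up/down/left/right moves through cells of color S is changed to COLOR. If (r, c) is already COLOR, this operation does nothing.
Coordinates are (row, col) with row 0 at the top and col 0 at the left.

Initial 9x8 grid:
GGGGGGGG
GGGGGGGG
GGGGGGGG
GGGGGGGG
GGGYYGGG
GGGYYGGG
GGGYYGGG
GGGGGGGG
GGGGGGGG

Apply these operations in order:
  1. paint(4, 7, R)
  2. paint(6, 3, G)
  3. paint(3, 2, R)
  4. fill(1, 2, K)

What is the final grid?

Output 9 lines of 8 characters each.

Answer: KKKKKKKK
KKKKKKKK
KKKKKKKK
KKRKKKKK
KKKYYKKR
KKKYYKKK
KKKKYKKK
KKKKKKKK
KKKKKKKK

Derivation:
After op 1 paint(4,7,R):
GGGGGGGG
GGGGGGGG
GGGGGGGG
GGGGGGGG
GGGYYGGR
GGGYYGGG
GGGYYGGG
GGGGGGGG
GGGGGGGG
After op 2 paint(6,3,G):
GGGGGGGG
GGGGGGGG
GGGGGGGG
GGGGGGGG
GGGYYGGR
GGGYYGGG
GGGGYGGG
GGGGGGGG
GGGGGGGG
After op 3 paint(3,2,R):
GGGGGGGG
GGGGGGGG
GGGGGGGG
GGRGGGGG
GGGYYGGR
GGGYYGGG
GGGGYGGG
GGGGGGGG
GGGGGGGG
After op 4 fill(1,2,K) [65 cells changed]:
KKKKKKKK
KKKKKKKK
KKKKKKKK
KKRKKKKK
KKKYYKKR
KKKYYKKK
KKKKYKKK
KKKKKKKK
KKKKKKKK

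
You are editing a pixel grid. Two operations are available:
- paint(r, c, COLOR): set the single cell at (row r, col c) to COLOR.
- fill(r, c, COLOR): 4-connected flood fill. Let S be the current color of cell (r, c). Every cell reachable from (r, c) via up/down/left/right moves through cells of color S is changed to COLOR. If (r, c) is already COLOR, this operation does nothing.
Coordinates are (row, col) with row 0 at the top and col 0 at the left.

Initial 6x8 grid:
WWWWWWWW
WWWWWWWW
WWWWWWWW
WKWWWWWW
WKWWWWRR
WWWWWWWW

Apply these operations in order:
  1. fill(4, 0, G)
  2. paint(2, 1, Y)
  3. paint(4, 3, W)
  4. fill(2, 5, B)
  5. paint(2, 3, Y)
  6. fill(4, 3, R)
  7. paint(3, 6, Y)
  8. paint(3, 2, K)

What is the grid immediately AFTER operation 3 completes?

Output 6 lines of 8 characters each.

After op 1 fill(4,0,G) [44 cells changed]:
GGGGGGGG
GGGGGGGG
GGGGGGGG
GKGGGGGG
GKGGGGRR
GGGGGGGG
After op 2 paint(2,1,Y):
GGGGGGGG
GGGGGGGG
GYGGGGGG
GKGGGGGG
GKGGGGRR
GGGGGGGG
After op 3 paint(4,3,W):
GGGGGGGG
GGGGGGGG
GYGGGGGG
GKGGGGGG
GKGWGGRR
GGGGGGGG

Answer: GGGGGGGG
GGGGGGGG
GYGGGGGG
GKGGGGGG
GKGWGGRR
GGGGGGGG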